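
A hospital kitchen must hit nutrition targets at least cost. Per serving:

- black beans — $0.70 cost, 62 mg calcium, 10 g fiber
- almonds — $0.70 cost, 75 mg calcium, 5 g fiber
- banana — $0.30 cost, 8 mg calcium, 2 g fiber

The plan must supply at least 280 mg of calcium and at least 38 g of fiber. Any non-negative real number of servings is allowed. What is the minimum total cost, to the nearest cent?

$3.01

This is a tiny linear program; its minimum lies at a vertex of the feasible set. List the vertices and price them.
black beans only: max(280/62, 38/10) = 4.516 servings → $3.16.
almonds only: max(280/75, 38/5) = 7.6 servings → $5.32.
banana only: max(280/8, 38/2) = 35 servings → $10.50.
black beans + almonds with both tight: 3.295 servings and 1.009 servings → $3.01.
black beans + banana with both targets exact would need a negative amount; discard.
almonds + banana with both tight: 2.327 servings and 13.18 servings → $5.58.
Cheapest feasible corner: $3.01.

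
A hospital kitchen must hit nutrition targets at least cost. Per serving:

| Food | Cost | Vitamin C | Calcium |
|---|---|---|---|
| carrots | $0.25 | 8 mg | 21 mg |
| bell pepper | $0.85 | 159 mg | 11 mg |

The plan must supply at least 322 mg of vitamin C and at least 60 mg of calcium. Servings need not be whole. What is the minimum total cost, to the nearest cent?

$2.10

Two binding constraints pin down two serving amounts, so the optimal mix uses at most two foods. The candidates are each food alone (scaled to the tighter of vitamin C/calcium) and each pair with both constraints tight.
carrots only: max(322/8, 60/21) = 40.25 servings → $10.06.
bell pepper only: max(322/159, 60/11) = 5.455 servings → $4.64.
carrots + bell pepper with both tight: 1.845 servings and 1.932 servings → $2.10.
The minimum over all feasible corners is $2.10.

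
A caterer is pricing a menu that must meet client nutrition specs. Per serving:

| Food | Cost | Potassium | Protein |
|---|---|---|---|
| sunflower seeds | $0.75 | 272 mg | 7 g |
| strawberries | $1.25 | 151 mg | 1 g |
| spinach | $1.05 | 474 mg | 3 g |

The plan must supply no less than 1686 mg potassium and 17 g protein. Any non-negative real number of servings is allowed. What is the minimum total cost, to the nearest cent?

The cheapest plan sits at a corner of the feasible region — with two constraints it uses at most two foods.
sunflower seeds only: max(1686/272, 17/7) = 6.199 servings → $4.65.
strawberries only: max(1686/151, 17/1) = 17 servings → $21.25.
spinach only: max(1686/474, 17/3) = 5.667 servings → $5.95.
sunflower seeds + strawberries with both tight: 1.122 servings and 9.144 servings → $12.27.
sunflower seeds + spinach with both tight: 1.199 servings and 2.869 servings → $3.91.
strawberries + spinach with both targets exact would need a negative amount; discard.
The minimum over all feasible corners is $3.91.

$3.91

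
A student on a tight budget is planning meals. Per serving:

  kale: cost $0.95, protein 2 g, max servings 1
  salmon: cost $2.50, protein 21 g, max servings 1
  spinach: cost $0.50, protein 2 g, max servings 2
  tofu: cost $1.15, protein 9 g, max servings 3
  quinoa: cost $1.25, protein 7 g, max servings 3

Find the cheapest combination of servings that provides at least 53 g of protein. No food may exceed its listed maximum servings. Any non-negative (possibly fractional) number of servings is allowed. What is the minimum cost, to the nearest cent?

$6.84

Cost per g of protein: salmon $0.1190, tofu $0.1278, quinoa $0.1786, spinach $0.2500, kale $0.4750.
Take 1 serving of salmon: +21.0 g protein for $2.50 (total $2.50, still need 32.0 g).
Take 3 servings of tofu: +27.0 g protein for $3.45 (total $5.95, still need 5.0 g).
Take 0.7143 servings of quinoa: +5.0 g protein for $0.89 (total $6.84, still need 0.0 g).
Greedy by cheapest-per-g is optimal for a single linear constraint, so the minimum cost is $6.84.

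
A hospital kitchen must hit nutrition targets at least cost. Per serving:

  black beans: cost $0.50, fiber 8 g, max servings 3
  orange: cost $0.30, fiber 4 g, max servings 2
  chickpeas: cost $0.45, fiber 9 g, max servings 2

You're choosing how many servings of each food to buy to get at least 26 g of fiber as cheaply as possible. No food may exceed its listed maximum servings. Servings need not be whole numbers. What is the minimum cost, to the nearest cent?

$1.40

Cost per g of fiber: chickpeas $0.0500, black beans $0.0625, orange $0.0750.
Take 2 servings of chickpeas: +18.0 g fiber for $0.90 (total $0.90, still need 8.0 g).
Take 1 serving of black beans: +8.0 g fiber for $0.50 (total $1.40, still need 0.0 g).
Filling from the cheapest source first is optimal under one linear minimum: $1.40.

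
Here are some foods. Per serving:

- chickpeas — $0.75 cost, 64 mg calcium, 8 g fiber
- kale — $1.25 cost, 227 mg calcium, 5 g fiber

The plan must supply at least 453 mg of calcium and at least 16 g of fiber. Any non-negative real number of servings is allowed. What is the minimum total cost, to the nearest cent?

$2.86

With two linear requirements the optimum uses one or two foods; enumerate the corners.
chickpeas only: max(453/64, 16/8) = 7.078 servings → $5.31.
kale only: max(453/227, 16/5) = 3.2 servings → $4.00.
chickpeas + kale with both tight: 0.9138 servings and 1.738 servings → $2.86.
So the least-cost plan costs $2.86.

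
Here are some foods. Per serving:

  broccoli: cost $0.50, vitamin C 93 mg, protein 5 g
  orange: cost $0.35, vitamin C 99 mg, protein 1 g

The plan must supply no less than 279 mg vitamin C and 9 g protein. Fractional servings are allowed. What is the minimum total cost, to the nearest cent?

At the optimum either one food covers both requirements or two foods hit both targets exactly; no other combination can be cheaper.
broccoli only: max(279/93, 9/5) = 3 servings → $1.50.
orange only: max(279/99, 9/1) = 9 servings → $3.15.
broccoli + orange with both tight: 1.522 servings and 1.388 servings → $1.25.
Cheapest feasible corner: $1.25.

$1.25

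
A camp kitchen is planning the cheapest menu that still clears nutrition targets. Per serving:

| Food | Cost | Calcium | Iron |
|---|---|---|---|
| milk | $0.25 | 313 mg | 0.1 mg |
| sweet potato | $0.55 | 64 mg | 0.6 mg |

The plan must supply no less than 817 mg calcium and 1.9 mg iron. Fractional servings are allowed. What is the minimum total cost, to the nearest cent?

$2.06

An LP optimum is at a vertex; with two nutrient constraints at most two foods are used. Check each candidate.
milk only: max(817/313, 1.9/0.1) = 19 servings → $4.75.
sweet potato only: max(817/64, 1.9/0.6) = 12.77 servings → $7.02.
milk + sweet potato with both tight: 2.032 servings and 2.828 servings → $2.06.
Cheapest feasible corner: $2.06.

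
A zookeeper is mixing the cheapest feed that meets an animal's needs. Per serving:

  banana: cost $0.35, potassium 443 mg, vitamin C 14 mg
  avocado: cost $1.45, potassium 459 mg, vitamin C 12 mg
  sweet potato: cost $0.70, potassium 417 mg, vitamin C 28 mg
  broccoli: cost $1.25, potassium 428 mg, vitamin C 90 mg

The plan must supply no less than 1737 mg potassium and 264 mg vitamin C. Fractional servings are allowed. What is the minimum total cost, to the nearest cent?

This is a tiny linear program; its minimum lies at a vertex of the feasible set. List the vertices and price them.
banana only: max(1737/443, 264/14) = 18.86 servings → $6.60.
avocado only: max(1737/459, 264/12) = 22 servings → $31.90.
sweet potato only: max(1737/417, 264/28) = 9.429 servings → $6.60.
broccoli only: max(1737/428, 264/90) = 4.058 servings → $5.07.
banana + avocado: the both-tight solution has a negative serving — not a feasible corner.
banana + sweet potato: the both-tight solution has a negative serving — not a feasible corner.
banana + broccoli with both tight: 1.279 servings and 2.734 servings → $3.87.
avocado + sweet potato: the both-tight solution has a negative serving — not a feasible corner.
avocado + broccoli with both tight: 1.198 servings and 2.774 servings → $5.20.
sweet potato + broccoli with both tight: 1.696 servings and 2.406 servings → $4.19.
Cheapest feasible corner: $3.87.

$3.87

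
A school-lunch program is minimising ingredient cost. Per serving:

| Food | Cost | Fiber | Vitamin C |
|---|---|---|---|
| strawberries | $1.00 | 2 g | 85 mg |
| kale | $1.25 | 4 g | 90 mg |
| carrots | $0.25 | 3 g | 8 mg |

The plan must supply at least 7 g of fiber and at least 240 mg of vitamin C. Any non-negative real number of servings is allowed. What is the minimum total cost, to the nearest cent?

$2.90

strawberries only: max(7/2, 240/85) = 3.5 servings → $3.50.
kale only: max(7/4, 240/90) = 2.667 servings → $3.33.
carrots only: max(7/3, 240/8) = 30 servings → $7.50.
strawberries + kale with both tight: 2.062 servings and 0.7188 servings → $2.96.
strawberries + carrots with both tight: 2.778 servings and 0.4812 servings → $2.90.
kale + carrots with both targets exact would need a negative amount; discard.
Cheapest feasible corner: $2.90.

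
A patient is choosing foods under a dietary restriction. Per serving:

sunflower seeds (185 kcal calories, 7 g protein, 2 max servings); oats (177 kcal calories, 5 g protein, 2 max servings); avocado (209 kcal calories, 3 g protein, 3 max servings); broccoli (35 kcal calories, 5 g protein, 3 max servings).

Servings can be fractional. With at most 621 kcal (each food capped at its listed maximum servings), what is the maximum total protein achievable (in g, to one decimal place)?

Protein per kcal: broccoli 0.1429, sunflower seeds 0.03784, oats 0.02825, avocado 0.01435.
Take 3 servings of broccoli: uses 105 kcal, +15.0 g protein (running total 15.0 g).
Take 2 servings of sunflower seeds: uses 370 kcal, +14.0 g protein (running total 29.0 g).
Take 0.8249 servings of oats: uses 146 kcal, +4.1 g protein (running total 33.1 g).
Greedy by best ratio exhausts the calories allowance optimally: 33.1 g.

33.1 g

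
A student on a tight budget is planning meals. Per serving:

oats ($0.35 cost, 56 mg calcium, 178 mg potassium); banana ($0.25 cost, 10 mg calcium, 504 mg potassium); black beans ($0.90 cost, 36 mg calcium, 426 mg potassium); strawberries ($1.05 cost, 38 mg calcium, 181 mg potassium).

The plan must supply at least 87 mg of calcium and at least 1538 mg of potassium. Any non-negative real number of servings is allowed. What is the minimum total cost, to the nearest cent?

$1.04

A basic optimal solution has at most two foods positive. Try each food alone and each pair with both targets met exactly.
oats only: max(87/56, 1538/178) = 8.64 servings → $3.02.
banana only: max(87/10, 1538/504) = 8.7 servings → $2.17.
black beans only: max(87/36, 1538/426) = 3.61 servings → $3.25.
strawberries only: max(87/38, 1538/181) = 8.497 servings → $8.92.
oats + banana with both tight: 1.077 servings and 2.671 servings → $1.04.
oats + black beans: the both-tight solution has a negative serving — not a feasible corner.
oats + strawberries with both targets exact would need a negative amount; discard.
banana + black beans with both tight: 1.318 servings and 2.05 servings → $2.17.
banana + strawberries with both tight: 2.462 servings and 1.642 servings → $2.34.
black beans + strawberries: the both-tight solution has a negative serving — not a feasible corner.
The minimum over all feasible corners is $1.04.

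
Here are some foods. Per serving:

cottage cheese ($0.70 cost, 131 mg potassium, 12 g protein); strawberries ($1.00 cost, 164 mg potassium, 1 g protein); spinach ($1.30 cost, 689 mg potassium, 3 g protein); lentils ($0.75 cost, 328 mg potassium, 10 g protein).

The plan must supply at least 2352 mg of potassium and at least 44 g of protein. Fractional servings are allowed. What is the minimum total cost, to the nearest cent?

$4.95

Minimising a linear cost over {potassium ≥ 2352, protein ≥ 44, servings ≥ 0} — the optimum is at a vertex, using one or two foods.
cottage cheese only: max(2352/131, 44/12) = 17.95 servings → $12.57.
strawberries only: max(2352/164, 44/1) = 44 servings → $44.00.
spinach only: max(2352/689, 44/3) = 14.67 servings → $19.07.
lentils only: max(2352/328, 44/10) = 7.171 servings → $5.38.
cottage cheese + strawberries with both tight: 2.648 servings and 12.23 servings → $14.08.
cottage cheese + spinach with both tight: 2.954 servings and 2.852 servings → $5.78.
cottage cheese + lentils with both targets exact would need a negative amount; discard.
strawberries + spinach: the both-tight solution has a negative serving — not a feasible corner.
strawberries + lentils with both tight: 6.927 servings and 3.707 servings → $9.71.
spinach + lentils with both tight: 1.539 servings and 3.938 servings → $4.95.
So the least-cost plan costs $4.95.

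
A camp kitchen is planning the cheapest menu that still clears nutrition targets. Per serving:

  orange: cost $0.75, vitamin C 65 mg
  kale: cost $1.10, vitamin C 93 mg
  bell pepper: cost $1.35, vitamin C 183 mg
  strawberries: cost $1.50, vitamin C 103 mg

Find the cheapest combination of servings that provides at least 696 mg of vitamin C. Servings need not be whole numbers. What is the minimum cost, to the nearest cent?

Cost per mg of vitamin C: bell pepper $0.0074, orange $0.0115, kale $0.0118, strawberries $0.0146.
With no serving limits, use only bell pepper: 696 mg / 183 mg = 3.803 servings × $1.35 = $5.13.

$5.13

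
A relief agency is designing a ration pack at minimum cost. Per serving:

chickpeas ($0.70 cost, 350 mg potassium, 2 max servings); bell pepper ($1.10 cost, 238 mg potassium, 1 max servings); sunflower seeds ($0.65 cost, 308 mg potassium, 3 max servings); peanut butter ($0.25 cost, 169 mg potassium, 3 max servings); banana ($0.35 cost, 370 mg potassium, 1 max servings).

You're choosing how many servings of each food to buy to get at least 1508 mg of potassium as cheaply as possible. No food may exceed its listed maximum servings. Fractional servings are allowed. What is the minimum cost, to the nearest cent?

Cost per mg of potassium: banana $0.0009, peanut butter $0.0015, chickpeas $0.0020, sunflower seeds $0.0021, bell pepper $0.0046.
Take 1 serving of banana: +370.0 mg potassium for $0.35 (total $0.35, still need 1138.0 mg).
Take 3 servings of peanut butter: +507.0 mg potassium for $0.75 (total $1.10, still need 631.0 mg).
Take 1.803 servings of chickpeas: +631.0 mg potassium for $1.26 (total $2.36, still need 0.0 mg).
Greedy by cheapest-per-mg is optimal for a single linear constraint, so the minimum cost is $2.36.

$2.36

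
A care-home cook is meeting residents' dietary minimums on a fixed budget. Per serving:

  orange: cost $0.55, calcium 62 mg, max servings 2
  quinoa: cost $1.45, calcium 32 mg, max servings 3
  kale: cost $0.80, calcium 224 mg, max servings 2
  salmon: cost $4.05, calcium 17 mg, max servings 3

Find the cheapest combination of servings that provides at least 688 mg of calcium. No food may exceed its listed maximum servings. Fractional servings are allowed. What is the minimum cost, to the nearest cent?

Cost per mg of calcium: kale $0.0036, orange $0.0089, quinoa $0.0453, salmon $0.2382.
Take 2 servings of kale: +448.0 mg calcium for $1.60 (total $1.60, still need 240.0 mg).
Take 2 servings of orange: +124.0 mg calcium for $1.10 (total $2.70, still need 116.0 mg).
Take 3 servings of quinoa: +96.0 mg calcium for $4.35 (total $7.05, still need 20.0 mg).
Take 1.176 servings of salmon: +20.0 mg calcium for $4.76 (total $11.81, still need 0.0 mg).
Greedy by cheapest-per-mg is optimal for a single linear constraint, so the minimum cost is $11.81.

$11.81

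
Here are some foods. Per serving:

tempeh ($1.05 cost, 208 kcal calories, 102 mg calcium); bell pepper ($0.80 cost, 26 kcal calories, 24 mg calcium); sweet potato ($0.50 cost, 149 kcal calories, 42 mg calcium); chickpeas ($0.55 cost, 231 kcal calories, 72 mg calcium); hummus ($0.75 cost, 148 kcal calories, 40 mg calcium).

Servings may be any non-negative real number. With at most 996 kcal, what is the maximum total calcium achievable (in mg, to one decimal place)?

Calcium per kcal: bell pepper 0.9231, tempeh 0.4904, chickpeas 0.3117, sweet potato 0.2819, hummus 0.2703.
With no serving limits, spend the whole calories allowance on bell pepper: 996 kcal / 26 kcal × 24 mg = 919.4 mg.

919.4 mg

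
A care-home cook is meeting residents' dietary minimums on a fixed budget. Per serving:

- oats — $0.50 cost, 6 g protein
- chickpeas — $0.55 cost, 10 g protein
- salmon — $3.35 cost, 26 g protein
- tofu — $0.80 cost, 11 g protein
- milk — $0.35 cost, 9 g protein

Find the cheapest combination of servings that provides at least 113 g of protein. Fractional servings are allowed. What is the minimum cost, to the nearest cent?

Cost per g of protein: milk $0.0389, chickpeas $0.0550, tofu $0.0727, oats $0.0833, salmon $0.1288.
With no serving limits, use only milk: 113 g / 9 g = 12.56 servings × $0.35 = $4.39.

$4.39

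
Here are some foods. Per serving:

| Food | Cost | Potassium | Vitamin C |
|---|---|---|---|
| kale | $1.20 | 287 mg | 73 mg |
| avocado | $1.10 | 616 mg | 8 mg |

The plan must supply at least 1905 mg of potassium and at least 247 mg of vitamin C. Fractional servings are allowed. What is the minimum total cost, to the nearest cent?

A basic optimal solution has at most two foods positive. Try each food alone and each pair with both targets met exactly.
kale only: max(1905/287, 247/73) = 6.638 servings → $7.97.
avocado only: max(1905/616, 247/8) = 30.88 servings → $33.96.
kale + avocado with both tight: 3.208 servings and 1.598 servings → $5.61.
The minimum over all feasible corners is $5.61.

$5.61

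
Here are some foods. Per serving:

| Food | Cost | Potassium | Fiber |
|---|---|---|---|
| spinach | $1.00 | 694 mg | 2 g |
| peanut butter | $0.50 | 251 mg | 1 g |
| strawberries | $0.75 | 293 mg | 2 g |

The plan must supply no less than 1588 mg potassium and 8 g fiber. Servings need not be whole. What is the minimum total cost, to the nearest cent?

At the optimum either one food covers both requirements or two foods hit both targets exactly; no other combination can be cheaper.
spinach only: max(1588/694, 8/2) = 4 servings → $4.00.
peanut butter only: max(1588/251, 8/1) = 8 servings → $4.00.
strawberries only: max(1588/293, 8/2) = 5.42 servings → $4.06.
spinach + peanut butter with both targets exact would need a negative amount; discard.
spinach + strawberries with both tight: 1.037 servings and 2.963 servings → $3.26.
peanut butter + strawberries with both tight: 3.981 servings and 2.01 servings → $3.50.
Cheapest feasible corner: $3.26.

$3.26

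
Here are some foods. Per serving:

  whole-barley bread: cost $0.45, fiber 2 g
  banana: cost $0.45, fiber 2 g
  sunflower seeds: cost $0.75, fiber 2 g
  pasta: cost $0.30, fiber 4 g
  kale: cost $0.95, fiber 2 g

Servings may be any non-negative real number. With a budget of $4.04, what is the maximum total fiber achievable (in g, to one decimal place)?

53.9 g

Fiber per dollar: pasta 13.33, whole-barley bread 4.444, banana 4.444, sunflower seeds 2.667, kale 2.105.
With no serving limits, spend the whole cost allowance on pasta: $4.04 / $0.30 × 4 g = 53.9 g.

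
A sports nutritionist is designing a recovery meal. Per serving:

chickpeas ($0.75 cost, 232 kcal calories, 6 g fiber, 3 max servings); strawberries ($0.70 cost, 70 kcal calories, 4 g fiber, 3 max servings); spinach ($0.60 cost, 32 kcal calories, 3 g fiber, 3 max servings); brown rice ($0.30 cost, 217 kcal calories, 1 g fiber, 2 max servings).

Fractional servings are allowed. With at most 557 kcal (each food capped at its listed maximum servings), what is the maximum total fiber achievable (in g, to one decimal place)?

Fiber per kcal: spinach 0.09375, strawberries 0.05714, chickpeas 0.02586, brown rice 0.004608.
Take 3 servings of spinach: uses 96 kcal, +9.0 g fiber (running total 9.0 g).
Take 3 servings of strawberries: uses 210 kcal, +12.0 g fiber (running total 21.0 g).
Take 1.082 servings of chickpeas: uses 251 kcal, +6.5 g fiber (running total 27.5 g).
Filling greedily by fiber-per-kcal is optimal for one linear limit, giving 27.5 g.

27.5 g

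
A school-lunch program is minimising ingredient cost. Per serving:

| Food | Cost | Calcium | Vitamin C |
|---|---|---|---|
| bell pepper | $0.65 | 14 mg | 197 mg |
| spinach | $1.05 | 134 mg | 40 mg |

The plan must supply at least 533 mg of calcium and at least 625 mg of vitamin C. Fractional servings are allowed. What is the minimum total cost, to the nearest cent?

$5.48

With two linear requirements the optimum uses one or two foods; enumerate the corners.
bell pepper only: max(533/14, 625/197) = 38.07 servings → $24.75.
spinach only: max(533/134, 625/40) = 15.62 servings → $16.41.
bell pepper + spinach with both tight: 2.416 servings and 3.725 servings → $5.48.
The minimum over all feasible corners is $5.48.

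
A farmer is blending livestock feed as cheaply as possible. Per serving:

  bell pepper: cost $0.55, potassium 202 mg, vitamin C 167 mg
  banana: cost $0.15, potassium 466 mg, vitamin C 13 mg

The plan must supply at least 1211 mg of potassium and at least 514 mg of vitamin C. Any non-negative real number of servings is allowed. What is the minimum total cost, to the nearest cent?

$1.83

An LP optimum is at a vertex; with two nutrient constraints at most two foods are used. Check each candidate.
bell pepper only: max(1211/202, 514/167) = 5.995 servings → $3.30.
banana only: max(1211/466, 514/13) = 39.54 servings → $5.93.
bell pepper + banana with both tight: 2.976 servings and 1.309 servings → $1.83.
So the least-cost plan costs $1.83.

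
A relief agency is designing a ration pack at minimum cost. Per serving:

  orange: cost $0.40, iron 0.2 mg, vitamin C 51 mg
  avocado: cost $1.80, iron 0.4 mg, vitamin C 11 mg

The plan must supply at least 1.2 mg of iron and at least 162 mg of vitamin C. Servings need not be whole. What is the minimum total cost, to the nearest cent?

$2.40

Compare the cost at each extreme point of the feasible region.
orange only: max(1.2/0.2, 162/51) = 6 servings → $2.40.
avocado only: max(1.2/0.4, 162/11) = 14.73 servings → $26.51.
orange + avocado with both tight: 2.835 servings and 1.582 servings → $3.98.
So the least-cost plan costs $2.40.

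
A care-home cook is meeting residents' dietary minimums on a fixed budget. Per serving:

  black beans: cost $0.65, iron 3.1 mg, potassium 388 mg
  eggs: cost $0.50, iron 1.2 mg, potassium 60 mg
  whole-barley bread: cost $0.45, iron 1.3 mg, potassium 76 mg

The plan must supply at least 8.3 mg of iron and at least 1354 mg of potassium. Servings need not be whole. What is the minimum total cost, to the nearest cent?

A basic optimal solution has at most two foods positive. Try each food alone and each pair with both targets met exactly.
black beans only: max(8.3/3.1, 1354/388) = 3.49 servings → $2.27.
eggs only: max(8.3/1.2, 1354/60) = 22.57 servings → $11.28.
whole-barley bread only: max(8.3/1.3, 1354/76) = 17.82 servings → $8.02.
black beans + eggs with both targets exact would need a negative amount; discard.
black beans + whole-barley bread: intersection lies outside the first quadrant.
eggs + whole-barley bread: intersection lies outside the first quadrant.
So the least-cost plan costs $2.27.

$2.27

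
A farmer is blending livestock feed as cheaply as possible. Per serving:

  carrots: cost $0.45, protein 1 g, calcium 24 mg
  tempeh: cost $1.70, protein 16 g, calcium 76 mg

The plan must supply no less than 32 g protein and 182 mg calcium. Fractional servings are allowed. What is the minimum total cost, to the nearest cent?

$3.94

Check every corner: each single food scaled to meet both minima, and each pair solved so both constraints bind.
carrots only: max(32/1, 182/24) = 32 servings → $14.40.
tempeh only: max(32/16, 182/76) = 2.395 servings → $4.07.
carrots + tempeh with both tight: 1.558 servings and 1.903 servings → $3.94.
So the least-cost plan costs $3.94.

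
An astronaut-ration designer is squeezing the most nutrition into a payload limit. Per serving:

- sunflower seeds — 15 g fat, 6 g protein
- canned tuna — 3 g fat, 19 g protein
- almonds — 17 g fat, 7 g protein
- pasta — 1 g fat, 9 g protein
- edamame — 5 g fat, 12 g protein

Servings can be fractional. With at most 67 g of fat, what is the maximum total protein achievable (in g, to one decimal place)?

603.0 g

Protein per g fat: pasta 9, canned tuna 6.333, edamame 2.4, almonds 0.4118, sunflower seeds 0.4.
With no serving limits, spend the whole fat allowance on pasta: 67 g / 1 g × 9 g = 603.0 g.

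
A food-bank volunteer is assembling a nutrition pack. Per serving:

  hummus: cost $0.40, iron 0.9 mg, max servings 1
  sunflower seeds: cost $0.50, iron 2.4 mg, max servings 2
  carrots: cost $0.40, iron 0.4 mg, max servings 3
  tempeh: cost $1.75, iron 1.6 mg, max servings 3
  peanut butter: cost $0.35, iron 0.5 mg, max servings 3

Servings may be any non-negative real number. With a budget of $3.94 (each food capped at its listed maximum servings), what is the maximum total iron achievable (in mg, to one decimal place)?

Iron per dollar: sunflower seeds 4.8, hummus 2.25, peanut butter 1.429, carrots 1, tempeh 0.9143.
Take 2 servings of sunflower seeds: spends $1.00, +4.8 mg iron (running total 4.8 mg).
Take 1 serving of hummus: spends $0.40, +0.9 mg iron (running total 5.7 mg).
Take 3 servings of peanut butter: spends $1.05, +1.5 mg iron (running total 7.2 mg).
Take 3 servings of carrots: spends $1.20, +1.2 mg iron (running total 8.4 mg).
Take 0.1657 servings of tempeh: spends $0.29, +0.3 mg iron (running total 8.7 mg).
Filling greedily by iron-per-dollar is optimal for one linear limit, giving 8.7 mg.

8.7 mg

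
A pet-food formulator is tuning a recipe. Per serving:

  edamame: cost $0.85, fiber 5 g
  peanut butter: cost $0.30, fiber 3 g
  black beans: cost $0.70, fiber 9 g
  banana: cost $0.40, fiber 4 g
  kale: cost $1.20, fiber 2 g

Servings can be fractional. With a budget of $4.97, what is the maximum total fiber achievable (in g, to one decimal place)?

63.9 g

Fiber per dollar: black beans 12.86, peanut butter 10, banana 10, edamame 5.882, kale 1.667.
With no serving limits, spend the whole cost allowance on black beans: $4.97 / $0.70 × 9 g = 63.9 g.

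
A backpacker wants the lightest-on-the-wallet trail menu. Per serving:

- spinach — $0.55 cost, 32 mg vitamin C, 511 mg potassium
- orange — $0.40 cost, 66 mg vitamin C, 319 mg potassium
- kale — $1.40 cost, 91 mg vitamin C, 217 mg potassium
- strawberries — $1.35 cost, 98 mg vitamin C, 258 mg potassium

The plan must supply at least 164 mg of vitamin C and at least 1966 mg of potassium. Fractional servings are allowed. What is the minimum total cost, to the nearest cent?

An LP optimum is at a vertex; with two nutrient constraints at most two foods are used. Check each candidate.
spinach only: max(164/32, 1966/511) = 5.125 servings → $2.82.
orange only: max(164/66, 1966/319) = 6.163 servings → $2.47.
kale only: max(164/91, 1966/217) = 9.06 servings → $12.68.
strawberries only: max(164/98, 1966/258) = 7.62 servings → $10.29.
spinach + orange with both tight: 3.293 servings and 0.8883 servings → $2.17.
spinach + kale with both tight: 3.623 servings and 0.5281 servings → $2.73.
spinach + strawberries with both tight: 3.595 servings and 0.4995 servings → $2.65.
orange + kale: the both-tight solution has a negative serving — not a feasible corner.
orange + strawberries with both targets exact would need a negative amount; discard.
kale + strawberries: the both-tight solution has a negative serving — not a feasible corner.
So the least-cost plan costs $2.17.

$2.17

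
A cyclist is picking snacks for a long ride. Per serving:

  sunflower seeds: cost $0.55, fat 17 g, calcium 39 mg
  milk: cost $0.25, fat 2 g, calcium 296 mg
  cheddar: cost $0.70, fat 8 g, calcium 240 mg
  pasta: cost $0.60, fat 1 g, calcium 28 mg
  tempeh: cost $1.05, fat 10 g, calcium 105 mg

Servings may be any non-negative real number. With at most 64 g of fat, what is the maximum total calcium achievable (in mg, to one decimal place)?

Calcium per g fat: milk 148, cheddar 30, pasta 28, tempeh 10.5, sunflower seeds 2.294.
With no serving limits, spend the whole fat allowance on milk: 64 g / 2 g × 296 mg = 9472.0 mg.

9472.0 mg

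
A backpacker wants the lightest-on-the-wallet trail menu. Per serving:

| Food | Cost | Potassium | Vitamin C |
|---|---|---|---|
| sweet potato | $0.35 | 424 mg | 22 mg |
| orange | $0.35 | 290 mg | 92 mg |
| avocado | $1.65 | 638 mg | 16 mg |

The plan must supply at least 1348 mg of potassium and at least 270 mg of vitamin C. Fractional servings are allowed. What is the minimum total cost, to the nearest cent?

$1.40

For a min-cost LP with two ≥-constraints, a basic feasible solution has at most two positive variables.
sweet potato only: max(1348/424, 270/22) = 12.27 servings → $4.30.
orange only: max(1348/290, 270/92) = 4.648 servings → $1.63.
avocado only: max(1348/638, 270/16) = 16.88 servings → $27.84.
sweet potato + orange with both tight: 1.401 servings and 2.6 servings → $1.40.
sweet potato + avocado with both targets exact would need a negative amount; discard.
orange + avocado with both tight: 2.788 servings and 0.8457 servings → $2.37.
The minimum over all feasible corners is $1.40.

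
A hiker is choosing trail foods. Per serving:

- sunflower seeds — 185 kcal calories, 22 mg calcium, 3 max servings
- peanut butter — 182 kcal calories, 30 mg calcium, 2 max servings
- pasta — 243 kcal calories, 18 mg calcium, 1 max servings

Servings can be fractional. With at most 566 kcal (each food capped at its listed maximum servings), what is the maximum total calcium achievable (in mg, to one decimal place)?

Calcium per kcal: peanut butter 0.1648, sunflower seeds 0.1189, pasta 0.07407.
Take 2 servings of peanut butter: uses 364 kcal, +60.0 mg calcium (running total 60.0 mg).
Take 1.092 servings of sunflower seeds: uses 202 kcal, +24.0 mg calcium (running total 84.0 mg).
Greedy by best ratio exhausts the calories allowance optimally: 84.0 mg.

84.0 mg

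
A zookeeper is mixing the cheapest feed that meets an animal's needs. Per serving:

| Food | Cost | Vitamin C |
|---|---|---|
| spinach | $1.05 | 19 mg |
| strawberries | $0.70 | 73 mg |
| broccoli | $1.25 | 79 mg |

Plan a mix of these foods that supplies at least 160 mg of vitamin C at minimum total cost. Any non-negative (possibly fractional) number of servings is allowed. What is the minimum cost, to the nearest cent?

$1.53

Cost per mg of vitamin C: strawberries $0.0096, broccoli $0.0158, spinach $0.0553.
With no serving limits, use only strawberries: 160 mg / 73 mg = 2.192 servings × $0.70 = $1.53.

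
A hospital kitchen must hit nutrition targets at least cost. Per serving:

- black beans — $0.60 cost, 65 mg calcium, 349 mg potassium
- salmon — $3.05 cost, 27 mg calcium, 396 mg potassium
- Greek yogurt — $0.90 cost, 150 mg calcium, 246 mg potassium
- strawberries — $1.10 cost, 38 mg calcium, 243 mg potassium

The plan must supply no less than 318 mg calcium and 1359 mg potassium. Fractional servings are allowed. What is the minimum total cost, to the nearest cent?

Two binding constraints pin down two serving amounts, so the optimal mix uses at most two foods. The candidates are each food alone (scaled to the tighter of calcium/potassium) and each pair with both constraints tight.
black beans only: max(318/65, 1359/349) = 4.892 servings → $2.94.
salmon only: max(318/27, 1359/396) = 11.78 servings → $35.92.
Greek yogurt only: max(318/150, 1359/246) = 5.524 servings → $4.97.
strawberries only: max(318/38, 1359/243) = 8.368 servings → $9.21.
black beans + salmon with both targets exact would need a negative amount; discard.
black beans + Greek yogurt with both tight: 3.455 servings and 0.6229 servings → $2.63.
black beans + strawberries with both targets exact would need a negative amount; discard.
salmon + Greek yogurt with both tight: 2.381 servings and 1.691 servings → $8.78.
salmon + strawberries with both targets exact would need a negative amount; discard.
Greek yogurt + strawberries with both tight: 0.9458 servings and 4.635 servings → $5.95.
So the least-cost plan costs $2.63.

$2.63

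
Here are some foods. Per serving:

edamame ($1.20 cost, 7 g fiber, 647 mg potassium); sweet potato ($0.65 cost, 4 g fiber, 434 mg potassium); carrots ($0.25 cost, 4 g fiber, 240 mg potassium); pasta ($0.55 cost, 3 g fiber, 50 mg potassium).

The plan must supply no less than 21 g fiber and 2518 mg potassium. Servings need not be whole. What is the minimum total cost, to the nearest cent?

$2.62

For a min-cost LP with two ≥-constraints, a basic feasible solution has at most two positive variables.
edamame only: max(21/7, 2518/647) = 3.892 servings → $4.67.
sweet potato only: max(21/4, 2518/434) = 5.802 servings → $3.77.
carrots only: max(21/4, 2518/240) = 10.49 servings → $2.62.
pasta only: max(21/3, 2518/50) = 50.36 servings → $27.70.
edamame + sweet potato: the both-tight solution has a negative serving — not a feasible corner.
edamame + carrots with both targets exact would need a negative amount; discard.
edamame + pasta with both targets exact would need a negative amount; discard.
sweet potato + carrots with both targets exact would need a negative amount; discard.
sweet potato + pasta with both targets exact would need a negative amount; discard.
carrots + pasta: intersection lies outside the first quadrant.
So the least-cost plan costs $2.62.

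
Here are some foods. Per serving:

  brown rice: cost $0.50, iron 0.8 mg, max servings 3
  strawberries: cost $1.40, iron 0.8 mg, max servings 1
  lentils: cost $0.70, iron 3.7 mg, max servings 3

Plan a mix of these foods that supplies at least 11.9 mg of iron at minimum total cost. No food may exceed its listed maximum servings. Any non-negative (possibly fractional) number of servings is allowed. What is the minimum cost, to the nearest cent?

$2.60

Cost per mg of iron: lentils $0.1892, brown rice $0.6250, strawberries $1.7500.
Take 3 servings of lentils: +11.1 mg iron for $2.10 (total $2.10, still need 0.8 mg).
Take 1 serving of brown rice: +0.8 mg iron for $0.50 (total $2.60, still need 0.0 mg).
Greedy by cheapest-per-mg is optimal for a single linear constraint, so the minimum cost is $2.60.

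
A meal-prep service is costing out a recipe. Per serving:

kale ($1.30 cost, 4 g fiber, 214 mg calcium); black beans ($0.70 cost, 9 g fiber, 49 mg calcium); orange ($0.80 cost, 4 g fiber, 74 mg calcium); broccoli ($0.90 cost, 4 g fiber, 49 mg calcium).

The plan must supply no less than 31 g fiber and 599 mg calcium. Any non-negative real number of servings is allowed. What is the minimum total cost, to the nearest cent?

$4.62

For a min-cost LP with two ≥-constraints, a basic feasible solution has at most two positive variables.
kale only: max(31/4, 599/214) = 7.75 servings → $10.07.
black beans only: max(31/9, 599/49) = 12.22 servings → $8.56.
orange only: max(31/4, 599/74) = 8.095 servings → $6.48.
broccoli only: max(31/4, 599/49) = 12.22 servings → $11.00.
kale + black beans with both tight: 2.238 servings and 2.45 servings → $4.62.
kale + orange with both tight: 0.1821 servings and 7.568 servings → $6.29.
kale + broccoli with both tight: 1.329 servings and 6.421 servings → $7.51.
black beans + orange: intersection lies outside the first quadrant.
black beans + broccoli: intersection lies outside the first quadrant.
orange + broccoli: the both-tight solution has a negative serving — not a feasible corner.
The minimum over all feasible corners is $4.62.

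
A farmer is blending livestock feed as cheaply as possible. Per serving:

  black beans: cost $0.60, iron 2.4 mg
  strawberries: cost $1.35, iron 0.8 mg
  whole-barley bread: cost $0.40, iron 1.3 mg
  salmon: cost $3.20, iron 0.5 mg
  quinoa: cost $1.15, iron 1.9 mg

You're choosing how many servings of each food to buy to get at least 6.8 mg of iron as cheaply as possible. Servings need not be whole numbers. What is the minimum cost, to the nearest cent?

Cost per mg of iron: black beans $0.2500, whole-barley bread $0.3077, quinoa $0.6053, strawberries $1.6875, salmon $6.4000.
With no serving limits, use only black beans: 6.8 mg / 2.4 mg = 2.833 servings × $0.60 = $1.70.

$1.70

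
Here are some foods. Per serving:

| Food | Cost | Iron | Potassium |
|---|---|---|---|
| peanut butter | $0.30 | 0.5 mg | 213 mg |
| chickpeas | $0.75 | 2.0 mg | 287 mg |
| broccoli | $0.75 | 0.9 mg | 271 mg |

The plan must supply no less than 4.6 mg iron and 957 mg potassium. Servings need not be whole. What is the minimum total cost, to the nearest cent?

$1.96

peanut butter only: max(4.6/0.5, 957/213) = 9.2 servings → $2.76.
chickpeas only: max(4.6/2.0, 957/287) = 3.334 servings → $2.50.
broccoli only: max(4.6/0.9, 957/271) = 5.111 servings → $3.83.
peanut butter + chickpeas with both tight: 2.102 servings and 1.775 servings → $1.96.
peanut butter + broccoli with both targets exact would need a negative amount; discard.
chickpeas + broccoli with both tight: 1.358 servings and 2.093 servings → $2.59.
So the least-cost plan costs $1.96.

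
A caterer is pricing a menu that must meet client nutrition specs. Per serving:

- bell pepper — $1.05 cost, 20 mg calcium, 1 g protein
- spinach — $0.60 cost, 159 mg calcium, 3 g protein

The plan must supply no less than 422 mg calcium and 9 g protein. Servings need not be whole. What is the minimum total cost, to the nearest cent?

An LP optimum is at a vertex; with two nutrient constraints at most two foods are used. Check each candidate.
bell pepper only: max(422/20, 9/1) = 21.1 servings → $22.16.
spinach only: max(422/159, 9/3) = 3 servings → $1.80.
bell pepper + spinach with both tight: 1.667 servings and 2.444 servings → $3.22.
Cheapest feasible corner: $1.80.

$1.80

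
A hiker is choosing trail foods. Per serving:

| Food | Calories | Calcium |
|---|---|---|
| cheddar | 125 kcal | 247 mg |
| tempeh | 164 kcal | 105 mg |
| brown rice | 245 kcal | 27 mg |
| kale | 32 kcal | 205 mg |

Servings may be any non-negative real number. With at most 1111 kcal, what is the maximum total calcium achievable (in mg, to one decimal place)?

7117.3 mg

Calcium per kcal: kale 6.406, cheddar 1.976, tempeh 0.6402, brown rice 0.1102.
With no serving limits, spend the whole calories allowance on kale: 1111 kcal / 32 kcal × 205 mg = 7117.3 mg.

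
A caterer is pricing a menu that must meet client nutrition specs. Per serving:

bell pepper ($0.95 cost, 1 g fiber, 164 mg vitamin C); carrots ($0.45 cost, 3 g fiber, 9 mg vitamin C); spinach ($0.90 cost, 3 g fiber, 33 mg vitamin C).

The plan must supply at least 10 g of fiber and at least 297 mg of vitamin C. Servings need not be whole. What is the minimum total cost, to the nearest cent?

A basic optimal solution has at most two foods positive. Try each food alone and each pair with both targets met exactly.
bell pepper only: max(10/1, 297/164) = 10 servings → $9.50.
carrots only: max(10/3, 297/9) = 33 servings → $14.85.
spinach only: max(10/3, 297/33) = 9 servings → $8.10.
bell pepper + carrots with both tight: 1.658 servings and 2.781 servings → $2.83.
bell pepper + spinach with both tight: 1.222 servings and 2.926 servings → $3.79.
carrots + spinach with both targets exact would need a negative amount; discard.
The minimum over all feasible corners is $2.83.

$2.83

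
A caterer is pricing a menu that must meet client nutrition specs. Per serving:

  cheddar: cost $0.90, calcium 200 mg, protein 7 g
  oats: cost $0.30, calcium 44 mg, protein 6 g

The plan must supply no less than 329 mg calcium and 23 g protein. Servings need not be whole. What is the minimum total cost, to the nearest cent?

At the optimum either one food covers both requirements or two foods hit both targets exactly; no other combination can be cheaper.
cheddar only: max(329/200, 23/7) = 3.286 servings → $2.96.
oats only: max(329/44, 23/6) = 7.477 servings → $2.24.
cheddar + oats with both tight: 1.078 servings and 2.575 servings → $1.74.
The minimum over all feasible corners is $1.74.

$1.74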